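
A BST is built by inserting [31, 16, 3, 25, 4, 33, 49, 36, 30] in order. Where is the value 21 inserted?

Starting tree (level order): [31, 16, 33, 3, 25, None, 49, None, 4, None, 30, 36]
Insertion path: 31 -> 16 -> 25
Result: insert 21 as left child of 25
Final tree (level order): [31, 16, 33, 3, 25, None, 49, None, 4, 21, 30, 36]


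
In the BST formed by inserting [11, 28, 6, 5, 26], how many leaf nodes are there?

Tree built from: [11, 28, 6, 5, 26]
Tree (level-order array): [11, 6, 28, 5, None, 26]
Rule: A leaf has 0 children.
Per-node child counts:
  node 11: 2 child(ren)
  node 6: 1 child(ren)
  node 5: 0 child(ren)
  node 28: 1 child(ren)
  node 26: 0 child(ren)
Matching nodes: [5, 26]
Count of leaf nodes: 2


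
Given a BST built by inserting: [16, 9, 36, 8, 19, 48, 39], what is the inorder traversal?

Tree insertion order: [16, 9, 36, 8, 19, 48, 39]
Tree (level-order array): [16, 9, 36, 8, None, 19, 48, None, None, None, None, 39]
Inorder traversal: [8, 9, 16, 19, 36, 39, 48]


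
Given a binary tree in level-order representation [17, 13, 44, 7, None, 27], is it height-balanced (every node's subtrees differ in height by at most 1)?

Tree (level-order array): [17, 13, 44, 7, None, 27]
Definition: a tree is height-balanced if, at every node, |h(left) - h(right)| <= 1 (empty subtree has height -1).
Bottom-up per-node check:
  node 7: h_left=-1, h_right=-1, diff=0 [OK], height=0
  node 13: h_left=0, h_right=-1, diff=1 [OK], height=1
  node 27: h_left=-1, h_right=-1, diff=0 [OK], height=0
  node 44: h_left=0, h_right=-1, diff=1 [OK], height=1
  node 17: h_left=1, h_right=1, diff=0 [OK], height=2
All nodes satisfy the balance condition.
Result: Balanced


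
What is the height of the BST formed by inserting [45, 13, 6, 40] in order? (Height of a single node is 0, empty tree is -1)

Insertion order: [45, 13, 6, 40]
Tree (level-order array): [45, 13, None, 6, 40]
Compute height bottom-up (empty subtree = -1):
  height(6) = 1 + max(-1, -1) = 0
  height(40) = 1 + max(-1, -1) = 0
  height(13) = 1 + max(0, 0) = 1
  height(45) = 1 + max(1, -1) = 2
Height = 2


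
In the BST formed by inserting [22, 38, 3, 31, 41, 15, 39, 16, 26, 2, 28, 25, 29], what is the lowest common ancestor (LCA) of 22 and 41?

Tree insertion order: [22, 38, 3, 31, 41, 15, 39, 16, 26, 2, 28, 25, 29]
Tree (level-order array): [22, 3, 38, 2, 15, 31, 41, None, None, None, 16, 26, None, 39, None, None, None, 25, 28, None, None, None, None, None, 29]
In a BST, the LCA of p=22, q=41 is the first node v on the
root-to-leaf path with p <= v <= q (go left if both < v, right if both > v).
Walk from root:
  at 22: 22 <= 22 <= 41, this is the LCA
LCA = 22


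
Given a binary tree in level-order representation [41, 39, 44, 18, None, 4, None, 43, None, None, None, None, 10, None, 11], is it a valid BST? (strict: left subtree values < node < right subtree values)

Level-order array: [41, 39, 44, 18, None, 4, None, 43, None, None, None, None, 10, None, 11]
Validate using subtree bounds (lo, hi): at each node, require lo < value < hi,
then recurse left with hi=value and right with lo=value.
Preorder trace (stopping at first violation):
  at node 41 with bounds (-inf, +inf): OK
  at node 39 with bounds (-inf, 41): OK
  at node 18 with bounds (-inf, 39): OK
  at node 43 with bounds (-inf, 18): VIOLATION
Node 43 violates its bound: not (-inf < 43 < 18).
Result: Not a valid BST


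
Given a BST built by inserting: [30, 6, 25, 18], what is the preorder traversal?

Tree insertion order: [30, 6, 25, 18]
Tree (level-order array): [30, 6, None, None, 25, 18]
Preorder traversal: [30, 6, 25, 18]


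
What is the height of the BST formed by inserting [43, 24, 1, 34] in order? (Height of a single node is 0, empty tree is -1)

Insertion order: [43, 24, 1, 34]
Tree (level-order array): [43, 24, None, 1, 34]
Compute height bottom-up (empty subtree = -1):
  height(1) = 1 + max(-1, -1) = 0
  height(34) = 1 + max(-1, -1) = 0
  height(24) = 1 + max(0, 0) = 1
  height(43) = 1 + max(1, -1) = 2
Height = 2


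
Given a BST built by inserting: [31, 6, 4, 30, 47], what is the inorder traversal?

Tree insertion order: [31, 6, 4, 30, 47]
Tree (level-order array): [31, 6, 47, 4, 30]
Inorder traversal: [4, 6, 30, 31, 47]


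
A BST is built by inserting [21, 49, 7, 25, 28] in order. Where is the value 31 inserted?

Starting tree (level order): [21, 7, 49, None, None, 25, None, None, 28]
Insertion path: 21 -> 49 -> 25 -> 28
Result: insert 31 as right child of 28
Final tree (level order): [21, 7, 49, None, None, 25, None, None, 28, None, 31]


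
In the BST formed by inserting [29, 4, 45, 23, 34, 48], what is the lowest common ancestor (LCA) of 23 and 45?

Tree insertion order: [29, 4, 45, 23, 34, 48]
Tree (level-order array): [29, 4, 45, None, 23, 34, 48]
In a BST, the LCA of p=23, q=45 is the first node v on the
root-to-leaf path with p <= v <= q (go left if both < v, right if both > v).
Walk from root:
  at 29: 23 <= 29 <= 45, this is the LCA
LCA = 29


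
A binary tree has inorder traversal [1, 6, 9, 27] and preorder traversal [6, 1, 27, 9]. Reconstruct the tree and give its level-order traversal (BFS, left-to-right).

Inorder:  [1, 6, 9, 27]
Preorder: [6, 1, 27, 9]
Algorithm: preorder visits root first, so consume preorder in order;
for each root, split the current inorder slice at that value into
left-subtree inorder and right-subtree inorder, then recurse.
Recursive splits:
  root=6; inorder splits into left=[1], right=[9, 27]
  root=1; inorder splits into left=[], right=[]
  root=27; inorder splits into left=[9], right=[]
  root=9; inorder splits into left=[], right=[]
Reconstructed level-order: [6, 1, 27, 9]


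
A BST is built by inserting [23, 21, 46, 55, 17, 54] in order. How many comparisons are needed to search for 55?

Search path for 55: 23 -> 46 -> 55
Found: True
Comparisons: 3


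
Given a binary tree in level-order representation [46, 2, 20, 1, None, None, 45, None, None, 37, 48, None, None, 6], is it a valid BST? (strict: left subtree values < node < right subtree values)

Level-order array: [46, 2, 20, 1, None, None, 45, None, None, 37, 48, None, None, 6]
Validate using subtree bounds (lo, hi): at each node, require lo < value < hi,
then recurse left with hi=value and right with lo=value.
Preorder trace (stopping at first violation):
  at node 46 with bounds (-inf, +inf): OK
  at node 2 with bounds (-inf, 46): OK
  at node 1 with bounds (-inf, 2): OK
  at node 20 with bounds (46, +inf): VIOLATION
Node 20 violates its bound: not (46 < 20 < +inf).
Result: Not a valid BST


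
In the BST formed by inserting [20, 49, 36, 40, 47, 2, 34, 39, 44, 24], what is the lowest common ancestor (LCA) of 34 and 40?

Tree insertion order: [20, 49, 36, 40, 47, 2, 34, 39, 44, 24]
Tree (level-order array): [20, 2, 49, None, None, 36, None, 34, 40, 24, None, 39, 47, None, None, None, None, 44]
In a BST, the LCA of p=34, q=40 is the first node v on the
root-to-leaf path with p <= v <= q (go left if both < v, right if both > v).
Walk from root:
  at 20: both 34 and 40 > 20, go right
  at 49: both 34 and 40 < 49, go left
  at 36: 34 <= 36 <= 40, this is the LCA
LCA = 36


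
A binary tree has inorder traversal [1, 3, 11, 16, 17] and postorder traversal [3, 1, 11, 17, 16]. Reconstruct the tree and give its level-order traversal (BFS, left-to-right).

Inorder:   [1, 3, 11, 16, 17]
Postorder: [3, 1, 11, 17, 16]
Algorithm: postorder visits root last, so walk postorder right-to-left;
each value is the root of the current inorder slice — split it at that
value, recurse on the right subtree first, then the left.
Recursive splits:
  root=16; inorder splits into left=[1, 3, 11], right=[17]
  root=17; inorder splits into left=[], right=[]
  root=11; inorder splits into left=[1, 3], right=[]
  root=1; inorder splits into left=[], right=[3]
  root=3; inorder splits into left=[], right=[]
Reconstructed level-order: [16, 11, 17, 1, 3]


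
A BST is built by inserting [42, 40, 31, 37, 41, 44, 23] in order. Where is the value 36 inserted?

Starting tree (level order): [42, 40, 44, 31, 41, None, None, 23, 37]
Insertion path: 42 -> 40 -> 31 -> 37
Result: insert 36 as left child of 37
Final tree (level order): [42, 40, 44, 31, 41, None, None, 23, 37, None, None, None, None, 36]


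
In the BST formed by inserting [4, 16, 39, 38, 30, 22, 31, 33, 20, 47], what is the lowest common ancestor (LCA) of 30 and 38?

Tree insertion order: [4, 16, 39, 38, 30, 22, 31, 33, 20, 47]
Tree (level-order array): [4, None, 16, None, 39, 38, 47, 30, None, None, None, 22, 31, 20, None, None, 33]
In a BST, the LCA of p=30, q=38 is the first node v on the
root-to-leaf path with p <= v <= q (go left if both < v, right if both > v).
Walk from root:
  at 4: both 30 and 38 > 4, go right
  at 16: both 30 and 38 > 16, go right
  at 39: both 30 and 38 < 39, go left
  at 38: 30 <= 38 <= 38, this is the LCA
LCA = 38


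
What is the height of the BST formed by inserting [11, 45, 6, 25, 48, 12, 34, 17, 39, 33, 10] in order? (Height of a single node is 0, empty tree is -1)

Insertion order: [11, 45, 6, 25, 48, 12, 34, 17, 39, 33, 10]
Tree (level-order array): [11, 6, 45, None, 10, 25, 48, None, None, 12, 34, None, None, None, 17, 33, 39]
Compute height bottom-up (empty subtree = -1):
  height(10) = 1 + max(-1, -1) = 0
  height(6) = 1 + max(-1, 0) = 1
  height(17) = 1 + max(-1, -1) = 0
  height(12) = 1 + max(-1, 0) = 1
  height(33) = 1 + max(-1, -1) = 0
  height(39) = 1 + max(-1, -1) = 0
  height(34) = 1 + max(0, 0) = 1
  height(25) = 1 + max(1, 1) = 2
  height(48) = 1 + max(-1, -1) = 0
  height(45) = 1 + max(2, 0) = 3
  height(11) = 1 + max(1, 3) = 4
Height = 4


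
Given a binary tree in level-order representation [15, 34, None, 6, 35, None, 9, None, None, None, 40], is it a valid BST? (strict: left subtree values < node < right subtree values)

Level-order array: [15, 34, None, 6, 35, None, 9, None, None, None, 40]
Validate using subtree bounds (lo, hi): at each node, require lo < value < hi,
then recurse left with hi=value and right with lo=value.
Preorder trace (stopping at first violation):
  at node 15 with bounds (-inf, +inf): OK
  at node 34 with bounds (-inf, 15): VIOLATION
Node 34 violates its bound: not (-inf < 34 < 15).
Result: Not a valid BST


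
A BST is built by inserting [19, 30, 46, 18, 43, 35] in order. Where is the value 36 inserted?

Starting tree (level order): [19, 18, 30, None, None, None, 46, 43, None, 35]
Insertion path: 19 -> 30 -> 46 -> 43 -> 35
Result: insert 36 as right child of 35
Final tree (level order): [19, 18, 30, None, None, None, 46, 43, None, 35, None, None, 36]


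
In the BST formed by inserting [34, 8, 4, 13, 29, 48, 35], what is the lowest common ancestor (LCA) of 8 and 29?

Tree insertion order: [34, 8, 4, 13, 29, 48, 35]
Tree (level-order array): [34, 8, 48, 4, 13, 35, None, None, None, None, 29]
In a BST, the LCA of p=8, q=29 is the first node v on the
root-to-leaf path with p <= v <= q (go left if both < v, right if both > v).
Walk from root:
  at 34: both 8 and 29 < 34, go left
  at 8: 8 <= 8 <= 29, this is the LCA
LCA = 8


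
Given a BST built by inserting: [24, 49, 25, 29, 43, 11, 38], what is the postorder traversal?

Tree insertion order: [24, 49, 25, 29, 43, 11, 38]
Tree (level-order array): [24, 11, 49, None, None, 25, None, None, 29, None, 43, 38]
Postorder traversal: [11, 38, 43, 29, 25, 49, 24]


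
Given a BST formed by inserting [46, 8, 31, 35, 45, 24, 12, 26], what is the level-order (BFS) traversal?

Tree insertion order: [46, 8, 31, 35, 45, 24, 12, 26]
Tree (level-order array): [46, 8, None, None, 31, 24, 35, 12, 26, None, 45]
BFS from the root, enqueuing left then right child of each popped node:
  queue [46] -> pop 46, enqueue [8], visited so far: [46]
  queue [8] -> pop 8, enqueue [31], visited so far: [46, 8]
  queue [31] -> pop 31, enqueue [24, 35], visited so far: [46, 8, 31]
  queue [24, 35] -> pop 24, enqueue [12, 26], visited so far: [46, 8, 31, 24]
  queue [35, 12, 26] -> pop 35, enqueue [45], visited so far: [46, 8, 31, 24, 35]
  queue [12, 26, 45] -> pop 12, enqueue [none], visited so far: [46, 8, 31, 24, 35, 12]
  queue [26, 45] -> pop 26, enqueue [none], visited so far: [46, 8, 31, 24, 35, 12, 26]
  queue [45] -> pop 45, enqueue [none], visited so far: [46, 8, 31, 24, 35, 12, 26, 45]
Result: [46, 8, 31, 24, 35, 12, 26, 45]


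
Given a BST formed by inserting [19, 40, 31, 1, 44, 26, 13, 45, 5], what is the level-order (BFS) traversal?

Tree insertion order: [19, 40, 31, 1, 44, 26, 13, 45, 5]
Tree (level-order array): [19, 1, 40, None, 13, 31, 44, 5, None, 26, None, None, 45]
BFS from the root, enqueuing left then right child of each popped node:
  queue [19] -> pop 19, enqueue [1, 40], visited so far: [19]
  queue [1, 40] -> pop 1, enqueue [13], visited so far: [19, 1]
  queue [40, 13] -> pop 40, enqueue [31, 44], visited so far: [19, 1, 40]
  queue [13, 31, 44] -> pop 13, enqueue [5], visited so far: [19, 1, 40, 13]
  queue [31, 44, 5] -> pop 31, enqueue [26], visited so far: [19, 1, 40, 13, 31]
  queue [44, 5, 26] -> pop 44, enqueue [45], visited so far: [19, 1, 40, 13, 31, 44]
  queue [5, 26, 45] -> pop 5, enqueue [none], visited so far: [19, 1, 40, 13, 31, 44, 5]
  queue [26, 45] -> pop 26, enqueue [none], visited so far: [19, 1, 40, 13, 31, 44, 5, 26]
  queue [45] -> pop 45, enqueue [none], visited so far: [19, 1, 40, 13, 31, 44, 5, 26, 45]
Result: [19, 1, 40, 13, 31, 44, 5, 26, 45]


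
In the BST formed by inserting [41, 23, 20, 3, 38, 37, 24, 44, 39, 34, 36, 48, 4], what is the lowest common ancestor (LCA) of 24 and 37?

Tree insertion order: [41, 23, 20, 3, 38, 37, 24, 44, 39, 34, 36, 48, 4]
Tree (level-order array): [41, 23, 44, 20, 38, None, 48, 3, None, 37, 39, None, None, None, 4, 24, None, None, None, None, None, None, 34, None, 36]
In a BST, the LCA of p=24, q=37 is the first node v on the
root-to-leaf path with p <= v <= q (go left if both < v, right if both > v).
Walk from root:
  at 41: both 24 and 37 < 41, go left
  at 23: both 24 and 37 > 23, go right
  at 38: both 24 and 37 < 38, go left
  at 37: 24 <= 37 <= 37, this is the LCA
LCA = 37


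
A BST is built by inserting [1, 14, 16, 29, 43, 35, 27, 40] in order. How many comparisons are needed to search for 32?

Search path for 32: 1 -> 14 -> 16 -> 29 -> 43 -> 35
Found: False
Comparisons: 6


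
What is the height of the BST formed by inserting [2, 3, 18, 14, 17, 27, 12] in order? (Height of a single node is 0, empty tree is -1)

Insertion order: [2, 3, 18, 14, 17, 27, 12]
Tree (level-order array): [2, None, 3, None, 18, 14, 27, 12, 17]
Compute height bottom-up (empty subtree = -1):
  height(12) = 1 + max(-1, -1) = 0
  height(17) = 1 + max(-1, -1) = 0
  height(14) = 1 + max(0, 0) = 1
  height(27) = 1 + max(-1, -1) = 0
  height(18) = 1 + max(1, 0) = 2
  height(3) = 1 + max(-1, 2) = 3
  height(2) = 1 + max(-1, 3) = 4
Height = 4


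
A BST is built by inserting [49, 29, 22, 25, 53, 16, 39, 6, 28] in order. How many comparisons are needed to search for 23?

Search path for 23: 49 -> 29 -> 22 -> 25
Found: False
Comparisons: 4


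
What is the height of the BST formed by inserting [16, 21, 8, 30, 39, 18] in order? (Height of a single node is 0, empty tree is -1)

Insertion order: [16, 21, 8, 30, 39, 18]
Tree (level-order array): [16, 8, 21, None, None, 18, 30, None, None, None, 39]
Compute height bottom-up (empty subtree = -1):
  height(8) = 1 + max(-1, -1) = 0
  height(18) = 1 + max(-1, -1) = 0
  height(39) = 1 + max(-1, -1) = 0
  height(30) = 1 + max(-1, 0) = 1
  height(21) = 1 + max(0, 1) = 2
  height(16) = 1 + max(0, 2) = 3
Height = 3


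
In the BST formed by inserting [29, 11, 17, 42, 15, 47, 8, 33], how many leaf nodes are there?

Tree built from: [29, 11, 17, 42, 15, 47, 8, 33]
Tree (level-order array): [29, 11, 42, 8, 17, 33, 47, None, None, 15]
Rule: A leaf has 0 children.
Per-node child counts:
  node 29: 2 child(ren)
  node 11: 2 child(ren)
  node 8: 0 child(ren)
  node 17: 1 child(ren)
  node 15: 0 child(ren)
  node 42: 2 child(ren)
  node 33: 0 child(ren)
  node 47: 0 child(ren)
Matching nodes: [8, 15, 33, 47]
Count of leaf nodes: 4


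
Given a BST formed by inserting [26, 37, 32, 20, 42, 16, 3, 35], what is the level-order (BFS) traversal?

Tree insertion order: [26, 37, 32, 20, 42, 16, 3, 35]
Tree (level-order array): [26, 20, 37, 16, None, 32, 42, 3, None, None, 35]
BFS from the root, enqueuing left then right child of each popped node:
  queue [26] -> pop 26, enqueue [20, 37], visited so far: [26]
  queue [20, 37] -> pop 20, enqueue [16], visited so far: [26, 20]
  queue [37, 16] -> pop 37, enqueue [32, 42], visited so far: [26, 20, 37]
  queue [16, 32, 42] -> pop 16, enqueue [3], visited so far: [26, 20, 37, 16]
  queue [32, 42, 3] -> pop 32, enqueue [35], visited so far: [26, 20, 37, 16, 32]
  queue [42, 3, 35] -> pop 42, enqueue [none], visited so far: [26, 20, 37, 16, 32, 42]
  queue [3, 35] -> pop 3, enqueue [none], visited so far: [26, 20, 37, 16, 32, 42, 3]
  queue [35] -> pop 35, enqueue [none], visited so far: [26, 20, 37, 16, 32, 42, 3, 35]
Result: [26, 20, 37, 16, 32, 42, 3, 35]


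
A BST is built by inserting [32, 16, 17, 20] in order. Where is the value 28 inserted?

Starting tree (level order): [32, 16, None, None, 17, None, 20]
Insertion path: 32 -> 16 -> 17 -> 20
Result: insert 28 as right child of 20
Final tree (level order): [32, 16, None, None, 17, None, 20, None, 28]


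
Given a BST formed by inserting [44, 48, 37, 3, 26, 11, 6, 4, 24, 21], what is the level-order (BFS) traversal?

Tree insertion order: [44, 48, 37, 3, 26, 11, 6, 4, 24, 21]
Tree (level-order array): [44, 37, 48, 3, None, None, None, None, 26, 11, None, 6, 24, 4, None, 21]
BFS from the root, enqueuing left then right child of each popped node:
  queue [44] -> pop 44, enqueue [37, 48], visited so far: [44]
  queue [37, 48] -> pop 37, enqueue [3], visited so far: [44, 37]
  queue [48, 3] -> pop 48, enqueue [none], visited so far: [44, 37, 48]
  queue [3] -> pop 3, enqueue [26], visited so far: [44, 37, 48, 3]
  queue [26] -> pop 26, enqueue [11], visited so far: [44, 37, 48, 3, 26]
  queue [11] -> pop 11, enqueue [6, 24], visited so far: [44, 37, 48, 3, 26, 11]
  queue [6, 24] -> pop 6, enqueue [4], visited so far: [44, 37, 48, 3, 26, 11, 6]
  queue [24, 4] -> pop 24, enqueue [21], visited so far: [44, 37, 48, 3, 26, 11, 6, 24]
  queue [4, 21] -> pop 4, enqueue [none], visited so far: [44, 37, 48, 3, 26, 11, 6, 24, 4]
  queue [21] -> pop 21, enqueue [none], visited so far: [44, 37, 48, 3, 26, 11, 6, 24, 4, 21]
Result: [44, 37, 48, 3, 26, 11, 6, 24, 4, 21]


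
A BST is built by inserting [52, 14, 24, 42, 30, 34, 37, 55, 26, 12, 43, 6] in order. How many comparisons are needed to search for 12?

Search path for 12: 52 -> 14 -> 12
Found: True
Comparisons: 3


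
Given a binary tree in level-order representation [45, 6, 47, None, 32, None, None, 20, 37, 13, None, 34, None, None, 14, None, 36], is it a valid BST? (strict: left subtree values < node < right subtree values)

Level-order array: [45, 6, 47, None, 32, None, None, 20, 37, 13, None, 34, None, None, 14, None, 36]
Validate using subtree bounds (lo, hi): at each node, require lo < value < hi,
then recurse left with hi=value and right with lo=value.
Preorder trace (stopping at first violation):
  at node 45 with bounds (-inf, +inf): OK
  at node 6 with bounds (-inf, 45): OK
  at node 32 with bounds (6, 45): OK
  at node 20 with bounds (6, 32): OK
  at node 13 with bounds (6, 20): OK
  at node 14 with bounds (13, 20): OK
  at node 37 with bounds (32, 45): OK
  at node 34 with bounds (32, 37): OK
  at node 36 with bounds (34, 37): OK
  at node 47 with bounds (45, +inf): OK
No violation found at any node.
Result: Valid BST


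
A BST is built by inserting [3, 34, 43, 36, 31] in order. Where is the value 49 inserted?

Starting tree (level order): [3, None, 34, 31, 43, None, None, 36]
Insertion path: 3 -> 34 -> 43
Result: insert 49 as right child of 43
Final tree (level order): [3, None, 34, 31, 43, None, None, 36, 49]


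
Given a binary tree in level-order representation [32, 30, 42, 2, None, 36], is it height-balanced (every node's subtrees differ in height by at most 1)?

Tree (level-order array): [32, 30, 42, 2, None, 36]
Definition: a tree is height-balanced if, at every node, |h(left) - h(right)| <= 1 (empty subtree has height -1).
Bottom-up per-node check:
  node 2: h_left=-1, h_right=-1, diff=0 [OK], height=0
  node 30: h_left=0, h_right=-1, diff=1 [OK], height=1
  node 36: h_left=-1, h_right=-1, diff=0 [OK], height=0
  node 42: h_left=0, h_right=-1, diff=1 [OK], height=1
  node 32: h_left=1, h_right=1, diff=0 [OK], height=2
All nodes satisfy the balance condition.
Result: Balanced


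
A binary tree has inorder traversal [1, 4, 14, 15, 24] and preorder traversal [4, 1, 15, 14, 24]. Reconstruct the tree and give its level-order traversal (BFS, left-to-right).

Inorder:  [1, 4, 14, 15, 24]
Preorder: [4, 1, 15, 14, 24]
Algorithm: preorder visits root first, so consume preorder in order;
for each root, split the current inorder slice at that value into
left-subtree inorder and right-subtree inorder, then recurse.
Recursive splits:
  root=4; inorder splits into left=[1], right=[14, 15, 24]
  root=1; inorder splits into left=[], right=[]
  root=15; inorder splits into left=[14], right=[24]
  root=14; inorder splits into left=[], right=[]
  root=24; inorder splits into left=[], right=[]
Reconstructed level-order: [4, 1, 15, 14, 24]


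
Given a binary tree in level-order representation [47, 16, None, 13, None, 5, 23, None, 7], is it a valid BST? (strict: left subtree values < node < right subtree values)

Level-order array: [47, 16, None, 13, None, 5, 23, None, 7]
Validate using subtree bounds (lo, hi): at each node, require lo < value < hi,
then recurse left with hi=value and right with lo=value.
Preorder trace (stopping at first violation):
  at node 47 with bounds (-inf, +inf): OK
  at node 16 with bounds (-inf, 47): OK
  at node 13 with bounds (-inf, 16): OK
  at node 5 with bounds (-inf, 13): OK
  at node 7 with bounds (5, 13): OK
  at node 23 with bounds (13, 16): VIOLATION
Node 23 violates its bound: not (13 < 23 < 16).
Result: Not a valid BST


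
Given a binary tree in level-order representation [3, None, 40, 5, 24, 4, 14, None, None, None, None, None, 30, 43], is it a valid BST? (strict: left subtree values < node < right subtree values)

Level-order array: [3, None, 40, 5, 24, 4, 14, None, None, None, None, None, 30, 43]
Validate using subtree bounds (lo, hi): at each node, require lo < value < hi,
then recurse left with hi=value and right with lo=value.
Preorder trace (stopping at first violation):
  at node 3 with bounds (-inf, +inf): OK
  at node 40 with bounds (3, +inf): OK
  at node 5 with bounds (3, 40): OK
  at node 4 with bounds (3, 5): OK
  at node 14 with bounds (5, 40): OK
  at node 30 with bounds (14, 40): OK
  at node 43 with bounds (14, 30): VIOLATION
Node 43 violates its bound: not (14 < 43 < 30).
Result: Not a valid BST


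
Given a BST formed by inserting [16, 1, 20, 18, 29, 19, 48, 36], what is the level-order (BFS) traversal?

Tree insertion order: [16, 1, 20, 18, 29, 19, 48, 36]
Tree (level-order array): [16, 1, 20, None, None, 18, 29, None, 19, None, 48, None, None, 36]
BFS from the root, enqueuing left then right child of each popped node:
  queue [16] -> pop 16, enqueue [1, 20], visited so far: [16]
  queue [1, 20] -> pop 1, enqueue [none], visited so far: [16, 1]
  queue [20] -> pop 20, enqueue [18, 29], visited so far: [16, 1, 20]
  queue [18, 29] -> pop 18, enqueue [19], visited so far: [16, 1, 20, 18]
  queue [29, 19] -> pop 29, enqueue [48], visited so far: [16, 1, 20, 18, 29]
  queue [19, 48] -> pop 19, enqueue [none], visited so far: [16, 1, 20, 18, 29, 19]
  queue [48] -> pop 48, enqueue [36], visited so far: [16, 1, 20, 18, 29, 19, 48]
  queue [36] -> pop 36, enqueue [none], visited so far: [16, 1, 20, 18, 29, 19, 48, 36]
Result: [16, 1, 20, 18, 29, 19, 48, 36]


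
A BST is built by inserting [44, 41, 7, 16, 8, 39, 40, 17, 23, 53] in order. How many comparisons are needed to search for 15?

Search path for 15: 44 -> 41 -> 7 -> 16 -> 8
Found: False
Comparisons: 5


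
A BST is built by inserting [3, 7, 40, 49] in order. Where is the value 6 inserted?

Starting tree (level order): [3, None, 7, None, 40, None, 49]
Insertion path: 3 -> 7
Result: insert 6 as left child of 7
Final tree (level order): [3, None, 7, 6, 40, None, None, None, 49]


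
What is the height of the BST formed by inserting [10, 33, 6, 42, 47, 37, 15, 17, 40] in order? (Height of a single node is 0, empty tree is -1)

Insertion order: [10, 33, 6, 42, 47, 37, 15, 17, 40]
Tree (level-order array): [10, 6, 33, None, None, 15, 42, None, 17, 37, 47, None, None, None, 40]
Compute height bottom-up (empty subtree = -1):
  height(6) = 1 + max(-1, -1) = 0
  height(17) = 1 + max(-1, -1) = 0
  height(15) = 1 + max(-1, 0) = 1
  height(40) = 1 + max(-1, -1) = 0
  height(37) = 1 + max(-1, 0) = 1
  height(47) = 1 + max(-1, -1) = 0
  height(42) = 1 + max(1, 0) = 2
  height(33) = 1 + max(1, 2) = 3
  height(10) = 1 + max(0, 3) = 4
Height = 4


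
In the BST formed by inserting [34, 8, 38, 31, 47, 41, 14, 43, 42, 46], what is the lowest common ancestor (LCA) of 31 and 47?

Tree insertion order: [34, 8, 38, 31, 47, 41, 14, 43, 42, 46]
Tree (level-order array): [34, 8, 38, None, 31, None, 47, 14, None, 41, None, None, None, None, 43, 42, 46]
In a BST, the LCA of p=31, q=47 is the first node v on the
root-to-leaf path with p <= v <= q (go left if both < v, right if both > v).
Walk from root:
  at 34: 31 <= 34 <= 47, this is the LCA
LCA = 34


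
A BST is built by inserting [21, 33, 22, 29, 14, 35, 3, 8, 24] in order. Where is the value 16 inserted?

Starting tree (level order): [21, 14, 33, 3, None, 22, 35, None, 8, None, 29, None, None, None, None, 24]
Insertion path: 21 -> 14
Result: insert 16 as right child of 14
Final tree (level order): [21, 14, 33, 3, 16, 22, 35, None, 8, None, None, None, 29, None, None, None, None, 24]


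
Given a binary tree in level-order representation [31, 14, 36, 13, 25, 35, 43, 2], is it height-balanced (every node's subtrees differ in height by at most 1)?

Tree (level-order array): [31, 14, 36, 13, 25, 35, 43, 2]
Definition: a tree is height-balanced if, at every node, |h(left) - h(right)| <= 1 (empty subtree has height -1).
Bottom-up per-node check:
  node 2: h_left=-1, h_right=-1, diff=0 [OK], height=0
  node 13: h_left=0, h_right=-1, diff=1 [OK], height=1
  node 25: h_left=-1, h_right=-1, diff=0 [OK], height=0
  node 14: h_left=1, h_right=0, diff=1 [OK], height=2
  node 35: h_left=-1, h_right=-1, diff=0 [OK], height=0
  node 43: h_left=-1, h_right=-1, diff=0 [OK], height=0
  node 36: h_left=0, h_right=0, diff=0 [OK], height=1
  node 31: h_left=2, h_right=1, diff=1 [OK], height=3
All nodes satisfy the balance condition.
Result: Balanced


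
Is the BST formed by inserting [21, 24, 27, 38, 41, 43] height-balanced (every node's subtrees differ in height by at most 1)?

Tree (level-order array): [21, None, 24, None, 27, None, 38, None, 41, None, 43]
Definition: a tree is height-balanced if, at every node, |h(left) - h(right)| <= 1 (empty subtree has height -1).
Bottom-up per-node check:
  node 43: h_left=-1, h_right=-1, diff=0 [OK], height=0
  node 41: h_left=-1, h_right=0, diff=1 [OK], height=1
  node 38: h_left=-1, h_right=1, diff=2 [FAIL (|-1-1|=2 > 1)], height=2
  node 27: h_left=-1, h_right=2, diff=3 [FAIL (|-1-2|=3 > 1)], height=3
  node 24: h_left=-1, h_right=3, diff=4 [FAIL (|-1-3|=4 > 1)], height=4
  node 21: h_left=-1, h_right=4, diff=5 [FAIL (|-1-4|=5 > 1)], height=5
Node 38 violates the condition: |-1 - 1| = 2 > 1.
Result: Not balanced


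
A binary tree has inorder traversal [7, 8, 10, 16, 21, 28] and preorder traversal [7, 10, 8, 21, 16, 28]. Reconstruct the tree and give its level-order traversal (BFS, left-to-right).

Inorder:  [7, 8, 10, 16, 21, 28]
Preorder: [7, 10, 8, 21, 16, 28]
Algorithm: preorder visits root first, so consume preorder in order;
for each root, split the current inorder slice at that value into
left-subtree inorder and right-subtree inorder, then recurse.
Recursive splits:
  root=7; inorder splits into left=[], right=[8, 10, 16, 21, 28]
  root=10; inorder splits into left=[8], right=[16, 21, 28]
  root=8; inorder splits into left=[], right=[]
  root=21; inorder splits into left=[16], right=[28]
  root=16; inorder splits into left=[], right=[]
  root=28; inorder splits into left=[], right=[]
Reconstructed level-order: [7, 10, 8, 21, 16, 28]


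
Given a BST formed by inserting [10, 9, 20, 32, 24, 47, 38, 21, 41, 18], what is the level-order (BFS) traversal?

Tree insertion order: [10, 9, 20, 32, 24, 47, 38, 21, 41, 18]
Tree (level-order array): [10, 9, 20, None, None, 18, 32, None, None, 24, 47, 21, None, 38, None, None, None, None, 41]
BFS from the root, enqueuing left then right child of each popped node:
  queue [10] -> pop 10, enqueue [9, 20], visited so far: [10]
  queue [9, 20] -> pop 9, enqueue [none], visited so far: [10, 9]
  queue [20] -> pop 20, enqueue [18, 32], visited so far: [10, 9, 20]
  queue [18, 32] -> pop 18, enqueue [none], visited so far: [10, 9, 20, 18]
  queue [32] -> pop 32, enqueue [24, 47], visited so far: [10, 9, 20, 18, 32]
  queue [24, 47] -> pop 24, enqueue [21], visited so far: [10, 9, 20, 18, 32, 24]
  queue [47, 21] -> pop 47, enqueue [38], visited so far: [10, 9, 20, 18, 32, 24, 47]
  queue [21, 38] -> pop 21, enqueue [none], visited so far: [10, 9, 20, 18, 32, 24, 47, 21]
  queue [38] -> pop 38, enqueue [41], visited so far: [10, 9, 20, 18, 32, 24, 47, 21, 38]
  queue [41] -> pop 41, enqueue [none], visited so far: [10, 9, 20, 18, 32, 24, 47, 21, 38, 41]
Result: [10, 9, 20, 18, 32, 24, 47, 21, 38, 41]


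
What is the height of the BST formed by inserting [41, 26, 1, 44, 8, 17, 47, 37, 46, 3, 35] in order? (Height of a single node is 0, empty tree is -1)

Insertion order: [41, 26, 1, 44, 8, 17, 47, 37, 46, 3, 35]
Tree (level-order array): [41, 26, 44, 1, 37, None, 47, None, 8, 35, None, 46, None, 3, 17]
Compute height bottom-up (empty subtree = -1):
  height(3) = 1 + max(-1, -1) = 0
  height(17) = 1 + max(-1, -1) = 0
  height(8) = 1 + max(0, 0) = 1
  height(1) = 1 + max(-1, 1) = 2
  height(35) = 1 + max(-1, -1) = 0
  height(37) = 1 + max(0, -1) = 1
  height(26) = 1 + max(2, 1) = 3
  height(46) = 1 + max(-1, -1) = 0
  height(47) = 1 + max(0, -1) = 1
  height(44) = 1 + max(-1, 1) = 2
  height(41) = 1 + max(3, 2) = 4
Height = 4


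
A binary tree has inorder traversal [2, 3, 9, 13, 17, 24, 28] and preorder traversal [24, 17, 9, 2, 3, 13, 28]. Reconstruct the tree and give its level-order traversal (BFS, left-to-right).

Inorder:  [2, 3, 9, 13, 17, 24, 28]
Preorder: [24, 17, 9, 2, 3, 13, 28]
Algorithm: preorder visits root first, so consume preorder in order;
for each root, split the current inorder slice at that value into
left-subtree inorder and right-subtree inorder, then recurse.
Recursive splits:
  root=24; inorder splits into left=[2, 3, 9, 13, 17], right=[28]
  root=17; inorder splits into left=[2, 3, 9, 13], right=[]
  root=9; inorder splits into left=[2, 3], right=[13]
  root=2; inorder splits into left=[], right=[3]
  root=3; inorder splits into left=[], right=[]
  root=13; inorder splits into left=[], right=[]
  root=28; inorder splits into left=[], right=[]
Reconstructed level-order: [24, 17, 28, 9, 2, 13, 3]


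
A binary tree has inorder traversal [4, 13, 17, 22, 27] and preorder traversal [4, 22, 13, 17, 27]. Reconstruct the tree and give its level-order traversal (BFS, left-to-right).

Inorder:  [4, 13, 17, 22, 27]
Preorder: [4, 22, 13, 17, 27]
Algorithm: preorder visits root first, so consume preorder in order;
for each root, split the current inorder slice at that value into
left-subtree inorder and right-subtree inorder, then recurse.
Recursive splits:
  root=4; inorder splits into left=[], right=[13, 17, 22, 27]
  root=22; inorder splits into left=[13, 17], right=[27]
  root=13; inorder splits into left=[], right=[17]
  root=17; inorder splits into left=[], right=[]
  root=27; inorder splits into left=[], right=[]
Reconstructed level-order: [4, 22, 13, 27, 17]


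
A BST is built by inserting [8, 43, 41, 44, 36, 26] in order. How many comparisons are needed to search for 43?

Search path for 43: 8 -> 43
Found: True
Comparisons: 2


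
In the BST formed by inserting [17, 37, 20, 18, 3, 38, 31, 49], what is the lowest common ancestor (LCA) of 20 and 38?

Tree insertion order: [17, 37, 20, 18, 3, 38, 31, 49]
Tree (level-order array): [17, 3, 37, None, None, 20, 38, 18, 31, None, 49]
In a BST, the LCA of p=20, q=38 is the first node v on the
root-to-leaf path with p <= v <= q (go left if both < v, right if both > v).
Walk from root:
  at 17: both 20 and 38 > 17, go right
  at 37: 20 <= 37 <= 38, this is the LCA
LCA = 37


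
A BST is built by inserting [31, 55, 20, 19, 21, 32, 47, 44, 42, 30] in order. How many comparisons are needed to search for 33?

Search path for 33: 31 -> 55 -> 32 -> 47 -> 44 -> 42
Found: False
Comparisons: 6


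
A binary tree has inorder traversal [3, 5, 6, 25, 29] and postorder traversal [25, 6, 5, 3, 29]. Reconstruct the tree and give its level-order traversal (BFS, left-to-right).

Inorder:   [3, 5, 6, 25, 29]
Postorder: [25, 6, 5, 3, 29]
Algorithm: postorder visits root last, so walk postorder right-to-left;
each value is the root of the current inorder slice — split it at that
value, recurse on the right subtree first, then the left.
Recursive splits:
  root=29; inorder splits into left=[3, 5, 6, 25], right=[]
  root=3; inorder splits into left=[], right=[5, 6, 25]
  root=5; inorder splits into left=[], right=[6, 25]
  root=6; inorder splits into left=[], right=[25]
  root=25; inorder splits into left=[], right=[]
Reconstructed level-order: [29, 3, 5, 6, 25]


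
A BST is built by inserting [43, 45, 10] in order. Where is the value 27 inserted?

Starting tree (level order): [43, 10, 45]
Insertion path: 43 -> 10
Result: insert 27 as right child of 10
Final tree (level order): [43, 10, 45, None, 27]


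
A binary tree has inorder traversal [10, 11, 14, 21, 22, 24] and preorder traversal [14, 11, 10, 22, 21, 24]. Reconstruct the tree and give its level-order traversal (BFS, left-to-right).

Inorder:  [10, 11, 14, 21, 22, 24]
Preorder: [14, 11, 10, 22, 21, 24]
Algorithm: preorder visits root first, so consume preorder in order;
for each root, split the current inorder slice at that value into
left-subtree inorder and right-subtree inorder, then recurse.
Recursive splits:
  root=14; inorder splits into left=[10, 11], right=[21, 22, 24]
  root=11; inorder splits into left=[10], right=[]
  root=10; inorder splits into left=[], right=[]
  root=22; inorder splits into left=[21], right=[24]
  root=21; inorder splits into left=[], right=[]
  root=24; inorder splits into left=[], right=[]
Reconstructed level-order: [14, 11, 22, 10, 21, 24]


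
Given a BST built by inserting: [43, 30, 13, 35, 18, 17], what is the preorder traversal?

Tree insertion order: [43, 30, 13, 35, 18, 17]
Tree (level-order array): [43, 30, None, 13, 35, None, 18, None, None, 17]
Preorder traversal: [43, 30, 13, 18, 17, 35]


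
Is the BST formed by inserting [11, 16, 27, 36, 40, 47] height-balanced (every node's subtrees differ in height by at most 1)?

Tree (level-order array): [11, None, 16, None, 27, None, 36, None, 40, None, 47]
Definition: a tree is height-balanced if, at every node, |h(left) - h(right)| <= 1 (empty subtree has height -1).
Bottom-up per-node check:
  node 47: h_left=-1, h_right=-1, diff=0 [OK], height=0
  node 40: h_left=-1, h_right=0, diff=1 [OK], height=1
  node 36: h_left=-1, h_right=1, diff=2 [FAIL (|-1-1|=2 > 1)], height=2
  node 27: h_left=-1, h_right=2, diff=3 [FAIL (|-1-2|=3 > 1)], height=3
  node 16: h_left=-1, h_right=3, diff=4 [FAIL (|-1-3|=4 > 1)], height=4
  node 11: h_left=-1, h_right=4, diff=5 [FAIL (|-1-4|=5 > 1)], height=5
Node 36 violates the condition: |-1 - 1| = 2 > 1.
Result: Not balanced


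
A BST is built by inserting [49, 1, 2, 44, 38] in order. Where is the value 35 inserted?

Starting tree (level order): [49, 1, None, None, 2, None, 44, 38]
Insertion path: 49 -> 1 -> 2 -> 44 -> 38
Result: insert 35 as left child of 38
Final tree (level order): [49, 1, None, None, 2, None, 44, 38, None, 35]


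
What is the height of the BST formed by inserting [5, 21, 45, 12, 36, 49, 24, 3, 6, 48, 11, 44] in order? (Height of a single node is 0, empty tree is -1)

Insertion order: [5, 21, 45, 12, 36, 49, 24, 3, 6, 48, 11, 44]
Tree (level-order array): [5, 3, 21, None, None, 12, 45, 6, None, 36, 49, None, 11, 24, 44, 48]
Compute height bottom-up (empty subtree = -1):
  height(3) = 1 + max(-1, -1) = 0
  height(11) = 1 + max(-1, -1) = 0
  height(6) = 1 + max(-1, 0) = 1
  height(12) = 1 + max(1, -1) = 2
  height(24) = 1 + max(-1, -1) = 0
  height(44) = 1 + max(-1, -1) = 0
  height(36) = 1 + max(0, 0) = 1
  height(48) = 1 + max(-1, -1) = 0
  height(49) = 1 + max(0, -1) = 1
  height(45) = 1 + max(1, 1) = 2
  height(21) = 1 + max(2, 2) = 3
  height(5) = 1 + max(0, 3) = 4
Height = 4


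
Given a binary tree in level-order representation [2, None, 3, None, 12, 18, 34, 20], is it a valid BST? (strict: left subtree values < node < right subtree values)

Level-order array: [2, None, 3, None, 12, 18, 34, 20]
Validate using subtree bounds (lo, hi): at each node, require lo < value < hi,
then recurse left with hi=value and right with lo=value.
Preorder trace (stopping at first violation):
  at node 2 with bounds (-inf, +inf): OK
  at node 3 with bounds (2, +inf): OK
  at node 12 with bounds (3, +inf): OK
  at node 18 with bounds (3, 12): VIOLATION
Node 18 violates its bound: not (3 < 18 < 12).
Result: Not a valid BST


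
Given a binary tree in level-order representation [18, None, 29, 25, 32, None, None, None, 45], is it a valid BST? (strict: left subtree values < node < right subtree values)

Level-order array: [18, None, 29, 25, 32, None, None, None, 45]
Validate using subtree bounds (lo, hi): at each node, require lo < value < hi,
then recurse left with hi=value and right with lo=value.
Preorder trace (stopping at first violation):
  at node 18 with bounds (-inf, +inf): OK
  at node 29 with bounds (18, +inf): OK
  at node 25 with bounds (18, 29): OK
  at node 32 with bounds (29, +inf): OK
  at node 45 with bounds (32, +inf): OK
No violation found at any node.
Result: Valid BST


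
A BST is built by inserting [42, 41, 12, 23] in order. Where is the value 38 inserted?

Starting tree (level order): [42, 41, None, 12, None, None, 23]
Insertion path: 42 -> 41 -> 12 -> 23
Result: insert 38 as right child of 23
Final tree (level order): [42, 41, None, 12, None, None, 23, None, 38]


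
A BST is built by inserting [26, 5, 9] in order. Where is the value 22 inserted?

Starting tree (level order): [26, 5, None, None, 9]
Insertion path: 26 -> 5 -> 9
Result: insert 22 as right child of 9
Final tree (level order): [26, 5, None, None, 9, None, 22]


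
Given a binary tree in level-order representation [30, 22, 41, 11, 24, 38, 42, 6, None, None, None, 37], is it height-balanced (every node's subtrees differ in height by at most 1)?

Tree (level-order array): [30, 22, 41, 11, 24, 38, 42, 6, None, None, None, 37]
Definition: a tree is height-balanced if, at every node, |h(left) - h(right)| <= 1 (empty subtree has height -1).
Bottom-up per-node check:
  node 6: h_left=-1, h_right=-1, diff=0 [OK], height=0
  node 11: h_left=0, h_right=-1, diff=1 [OK], height=1
  node 24: h_left=-1, h_right=-1, diff=0 [OK], height=0
  node 22: h_left=1, h_right=0, diff=1 [OK], height=2
  node 37: h_left=-1, h_right=-1, diff=0 [OK], height=0
  node 38: h_left=0, h_right=-1, diff=1 [OK], height=1
  node 42: h_left=-1, h_right=-1, diff=0 [OK], height=0
  node 41: h_left=1, h_right=0, diff=1 [OK], height=2
  node 30: h_left=2, h_right=2, diff=0 [OK], height=3
All nodes satisfy the balance condition.
Result: Balanced


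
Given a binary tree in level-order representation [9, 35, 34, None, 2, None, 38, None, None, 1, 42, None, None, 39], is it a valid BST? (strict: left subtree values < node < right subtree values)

Level-order array: [9, 35, 34, None, 2, None, 38, None, None, 1, 42, None, None, 39]
Validate using subtree bounds (lo, hi): at each node, require lo < value < hi,
then recurse left with hi=value and right with lo=value.
Preorder trace (stopping at first violation):
  at node 9 with bounds (-inf, +inf): OK
  at node 35 with bounds (-inf, 9): VIOLATION
Node 35 violates its bound: not (-inf < 35 < 9).
Result: Not a valid BST
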